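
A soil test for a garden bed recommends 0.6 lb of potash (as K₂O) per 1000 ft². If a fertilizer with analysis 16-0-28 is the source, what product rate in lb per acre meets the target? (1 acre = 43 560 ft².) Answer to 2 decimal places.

Product per 1000 ft² = 0.6 / 28% = 2.14286 lb.
Convert to per acre: 2.14286 × 43.56 = 93.3429 lb.

93.34 lb of product per acre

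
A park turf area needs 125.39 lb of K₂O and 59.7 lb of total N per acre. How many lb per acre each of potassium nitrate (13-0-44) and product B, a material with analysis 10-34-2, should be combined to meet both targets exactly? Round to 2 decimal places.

274.03 lb potassium nitrate, 240.76 lb product B

With a, b = lb per acre of potassium nitrate and product B:
K₂O: 0.44·a + 0.02·b = 125.39
N: 0.13·a + 0.1·b = 59.7
From row1: a = (125.39 − 0.02·b) / 0.44.
Into row2: 0.13·(125.39 − 0.02·b)/0.44 + 0.1·b = 59.7 → b = 240.756, a = 274.034.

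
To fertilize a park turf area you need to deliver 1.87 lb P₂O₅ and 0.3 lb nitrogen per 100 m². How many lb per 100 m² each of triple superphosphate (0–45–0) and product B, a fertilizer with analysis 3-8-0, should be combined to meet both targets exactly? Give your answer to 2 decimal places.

Let a = lb of triple superphosphate, b = lb of product B (per 100 m²).
P₂O₅: 0.45·a + 0.08·b = 1.87
N: 0·a + 0.03·b = 0.3
Solving simultaneously: a = 2.37778, b = 10.

2.38 lb triple superphosphate, 10.00 lb product B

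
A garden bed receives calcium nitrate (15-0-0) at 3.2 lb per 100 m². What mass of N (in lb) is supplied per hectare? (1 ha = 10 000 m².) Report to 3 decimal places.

nitrogen per 100 m² = 3.2 × 15% = 0.48 lb.
Convert to per hectare: 0.48 × 100 = 48 lb.

48.000 lb N per hectare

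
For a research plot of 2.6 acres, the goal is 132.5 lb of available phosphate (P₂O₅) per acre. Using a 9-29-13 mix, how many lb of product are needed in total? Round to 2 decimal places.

1187.93 lb

Product per acre = 132.5 / 29% = 456.897 lb.
Total product = 456.897 × 2.6 = 1187.931 lb.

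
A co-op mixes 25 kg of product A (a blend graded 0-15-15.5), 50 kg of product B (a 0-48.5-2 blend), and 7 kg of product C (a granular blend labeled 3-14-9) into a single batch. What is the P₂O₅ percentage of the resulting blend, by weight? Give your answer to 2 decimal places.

35.34% P₂O₅

Total mass = 25 + 50 + 7 = 82 kg.
P₂O₅ mass = 15%×25 + 48.5%×50 + 14%×7 = 28.98 kg.
% P₂O₅ = 28.98 / 82 = 35.3415%.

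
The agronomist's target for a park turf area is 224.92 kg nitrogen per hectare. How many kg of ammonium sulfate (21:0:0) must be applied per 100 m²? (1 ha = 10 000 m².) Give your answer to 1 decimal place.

Product per hectare = 224.92 / 21% = 1071.05 kg.
Convert to per 100 m²: 1071.05 × 0.01 = 10.7105 kg.

10.7 kg of product per hundred sq m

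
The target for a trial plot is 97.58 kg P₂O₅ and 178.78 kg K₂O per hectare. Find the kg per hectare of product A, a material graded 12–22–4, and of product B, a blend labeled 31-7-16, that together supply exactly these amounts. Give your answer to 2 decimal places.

Per-hectare balance (a = product A, b = product B):
P₂O₅: 0.22·a + 0.07·b = 97.58
K₂O: 0.04·a + 0.16·b = 178.78
Eliminate a: (row1) − 0.22/0.04·(row2) → -0.81·b = -885.71, so b = 1093.469.
Back-substitute: a = (97.58 − 0.07·1093.469) / 0.22 = 95.6235.

95.62 kg product A, 1093.47 kg product B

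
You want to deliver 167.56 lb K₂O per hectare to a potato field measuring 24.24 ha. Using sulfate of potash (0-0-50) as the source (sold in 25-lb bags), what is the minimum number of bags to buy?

Product per hectare = 167.56 / 50% = 335.12 lb.
Total product = 335.12 × 24.24 = 8123.31 lb.
Bags = ⌈8123.31 / 25⌉ = 325.

325 bags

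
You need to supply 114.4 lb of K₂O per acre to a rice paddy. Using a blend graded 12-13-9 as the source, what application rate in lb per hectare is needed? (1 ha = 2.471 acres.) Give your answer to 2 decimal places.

Product per acre = 114.4 / 9% = 1271.11 lb.
Convert to per hectare: 1271.11 × 2.471 = 3140.916 lb.

3140.92 lb of product per hectare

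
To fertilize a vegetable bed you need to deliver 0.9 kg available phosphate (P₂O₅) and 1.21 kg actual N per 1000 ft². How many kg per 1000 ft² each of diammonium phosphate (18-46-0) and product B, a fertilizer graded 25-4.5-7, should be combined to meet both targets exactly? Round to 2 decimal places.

1.60 kg diammonium phosphate, 3.69 kg product B

With a, b = kg per 1000 ft² of diammonium phosphate and product B:
P₂O₅: 0.46·a + 0.045·b = 0.9
N: 0.18·a + 0.25·b = 1.21
From row1: a = (0.9 − 0.045·b) / 0.46.
Into row2: 0.18·(0.9 − 0.045·b)/0.46 + 0.25·b = 1.21 → b = 3.6913, a = 1.59542.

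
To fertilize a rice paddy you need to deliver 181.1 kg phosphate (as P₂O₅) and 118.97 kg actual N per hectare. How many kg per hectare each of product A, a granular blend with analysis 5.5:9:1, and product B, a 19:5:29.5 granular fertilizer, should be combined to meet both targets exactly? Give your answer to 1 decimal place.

1983.3 kg product A, 52.0 kg product B

With a, b = kg per hectare of product A and product B:
P₂O₅: 0.09·a + 0.05·b = 181.1
N: 0.055·a + 0.19·b = 118.97
Solving simultaneously: a = 1983.31, b = 52.0418.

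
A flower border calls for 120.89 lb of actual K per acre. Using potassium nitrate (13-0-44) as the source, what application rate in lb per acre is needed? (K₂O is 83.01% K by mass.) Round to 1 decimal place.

As K₂O: 120.89 / 0.8301 = 145.633 lb per acre.
Product per acre = 145.633 / 44% = 330.984 lb.

331.0 lb of product per acre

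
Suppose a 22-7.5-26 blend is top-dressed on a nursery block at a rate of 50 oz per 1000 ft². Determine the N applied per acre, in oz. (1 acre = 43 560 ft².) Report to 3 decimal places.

479.160 oz N per acre

nitrogen per 1000 ft² = 50 × 22% = 11 oz.
Convert to per acre: 11 × 43.56 = 479.16 oz.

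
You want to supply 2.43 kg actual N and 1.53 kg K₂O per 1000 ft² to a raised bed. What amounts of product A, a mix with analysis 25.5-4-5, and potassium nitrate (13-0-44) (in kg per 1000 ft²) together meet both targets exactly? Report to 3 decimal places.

With a, b = kg per 1000 ft² of product A and potassium nitrate:
N: 0.255·a + 0.13·b = 2.43
K₂O: 0.05·a + 0.44·b = 1.53
From row1: a = (2.43 − 0.13·b) / 0.255.
Into row2: 0.05·(2.43 − 0.13·b)/0.255 + 0.44·b = 1.53 → b = 2.54163, a = 8.23368.

8.234 kg product A, 2.542 kg potassium nitrate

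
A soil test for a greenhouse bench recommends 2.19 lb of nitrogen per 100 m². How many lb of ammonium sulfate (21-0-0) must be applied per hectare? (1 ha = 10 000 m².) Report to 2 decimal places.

1042.86 lb of product per hectare

Product per 100 m² = 2.19 / 21% = 10.4286 lb.
Convert to per hectare: 10.4286 × 100 = 1042.857 lb.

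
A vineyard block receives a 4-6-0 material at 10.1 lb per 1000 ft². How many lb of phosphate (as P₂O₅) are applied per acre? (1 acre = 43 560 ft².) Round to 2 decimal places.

26.40 lb P₂O₅ per acre

P₂O₅ per 1000 ft² = 10.1 × 6% = 0.606 lb.
Convert to per acre: 0.606 × 43.56 = 26.3974 lb.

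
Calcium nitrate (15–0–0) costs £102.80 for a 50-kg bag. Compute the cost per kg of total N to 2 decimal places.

£13.71 per kg N

N in bag = 50 × 15% = 7.5 kg.
Cost per kg N = £102.80 / 7.5 = £13.7067.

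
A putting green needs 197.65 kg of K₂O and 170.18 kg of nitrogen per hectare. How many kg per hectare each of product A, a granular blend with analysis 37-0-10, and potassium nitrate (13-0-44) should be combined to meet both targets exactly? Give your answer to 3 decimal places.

328.336 kg product A, 374.583 kg potassium nitrate

With a, b = kg per hectare of product A and potassium nitrate:
K₂O: 0.1·a + 0.44·b = 197.65
N: 0.37·a + 0.13·b = 170.18
Eliminate b: (row1) − 0.44/0.13·(row2) → -1.15231·a = -378.344, so a = 328.3358.
Then b = (170.18 − 0.37·328.3358) / 0.13 = 374.5828.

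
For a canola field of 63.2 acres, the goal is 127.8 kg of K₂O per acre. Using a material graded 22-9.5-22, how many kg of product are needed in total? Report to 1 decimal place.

36713.5 kg

Product per acre = 127.8 / 22% = 580.909 kg.
Total product = 580.909 × 63.2 = 36713.45 kg.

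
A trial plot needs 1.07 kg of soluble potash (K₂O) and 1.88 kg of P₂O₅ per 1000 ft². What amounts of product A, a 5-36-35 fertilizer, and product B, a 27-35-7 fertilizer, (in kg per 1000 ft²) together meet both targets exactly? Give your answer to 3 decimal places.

With a, b = kg per 1000 ft² of product A and product B:
K₂O: 0.35·a + 0.07·b = 1.07
P₂O₅: 0.36·a + 0.35·b = 1.88
From row1: a = (1.07 − 0.07·b) / 0.35.
Into row2: 0.36·(1.07 − 0.07·b)/0.35 + 0.35·b = 1.88 → b = 2.8037, a = 2.4964.

2.496 kg product A, 2.804 kg product B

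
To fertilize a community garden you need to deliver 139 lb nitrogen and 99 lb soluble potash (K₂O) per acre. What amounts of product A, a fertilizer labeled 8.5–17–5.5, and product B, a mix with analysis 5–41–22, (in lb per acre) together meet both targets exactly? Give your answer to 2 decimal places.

With a, b = lb per acre of product A and product B:
N: 0.085·a + 0.05·b = 139
K₂O: 0.055·a + 0.22·b = 99
From row1: a = (139 − 0.05·b) / 0.085.
Into row2: 0.055·(139 − 0.05·b)/0.085 + 0.22·b = 99 → b = 48.2759, a = 1606.897.

1606.90 lb product A, 48.28 lb product B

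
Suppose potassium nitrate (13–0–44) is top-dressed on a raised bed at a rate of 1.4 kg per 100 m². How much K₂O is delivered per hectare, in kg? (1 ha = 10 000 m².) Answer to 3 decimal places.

61.600 kg K₂O per hectare

K₂O per 100 m² = 1.4 × 44% = 0.616 kg.
Convert to per hectare: 0.616 × 100 = 61.6 kg.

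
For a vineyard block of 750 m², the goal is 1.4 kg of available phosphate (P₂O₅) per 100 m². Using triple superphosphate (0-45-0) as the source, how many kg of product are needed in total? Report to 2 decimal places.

Product per 100 m² = 1.4 / 45% = 3.11111 kg.
Total product = 3.11111 × 750 / 100 = 23.3333 kg.

23.33 kg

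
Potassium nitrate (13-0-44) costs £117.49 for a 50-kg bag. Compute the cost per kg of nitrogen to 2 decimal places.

£18.08 per kg N

N in bag = 50 × 13% = 6.5 kg.
Cost per kg N = £117.49 / 6.5 = £18.0754.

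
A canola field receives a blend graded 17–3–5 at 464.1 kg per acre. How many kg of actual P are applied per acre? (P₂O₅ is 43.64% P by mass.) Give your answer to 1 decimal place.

6.1 kg P per acre

P₂O₅ per acre = 464.1 × 3% = 13.923 kg.
Elemental P = 13.923 × 0.4364 = 6.076 kg per acre.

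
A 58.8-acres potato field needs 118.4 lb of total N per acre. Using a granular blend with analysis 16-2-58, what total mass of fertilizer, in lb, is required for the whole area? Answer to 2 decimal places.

43512.00 lb

Product per acre = 118.4 / 16% = 740 lb.
Total product = 740 × 58.8 = 43512 lb.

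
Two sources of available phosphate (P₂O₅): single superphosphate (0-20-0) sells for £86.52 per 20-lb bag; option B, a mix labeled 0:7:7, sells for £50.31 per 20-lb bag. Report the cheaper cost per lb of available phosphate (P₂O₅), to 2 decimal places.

single superphosphate: P₂O₅ per bag = 20 × 20% = 4 lb; cost = 86.52 / 4 = £21.6300/lb P₂O₅.
option B: P₂O₅ per bag = 20 × 7% = 1.4 lb; cost = 50.31 / 1.4 = £35.9357/lb P₂O₅.
single superphosphate is cheaper.

£21.63 per lb P₂O₅ (single superphosphate)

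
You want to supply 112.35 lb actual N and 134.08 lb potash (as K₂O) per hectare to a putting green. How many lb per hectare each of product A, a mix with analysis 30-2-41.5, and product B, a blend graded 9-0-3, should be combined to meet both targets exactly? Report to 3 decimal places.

Let a = lb of product A, b = lb of product B (per hectare).
N: 0.3·a + 0.09·b = 112.35
K₂O: 0.415·a + 0.03·b = 134.08
Eliminate b: (row1) − 0.09/0.03·(row2) → -0.945·a = -289.89, so a = 306.7619.
Then b = (134.08 − 0.415·306.7619) / 0.03 = 225.7937.

306.762 lb product A, 225.794 lb product B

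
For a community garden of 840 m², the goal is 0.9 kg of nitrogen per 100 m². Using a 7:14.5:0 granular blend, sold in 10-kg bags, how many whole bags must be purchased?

Product per 100 m² = 0.9 / 7% = 12.8571 kg.
Total product = 12.8571 × 840 / 100 = 108 kg.
Bags = ⌈108 / 10⌉ = 11.

11 bags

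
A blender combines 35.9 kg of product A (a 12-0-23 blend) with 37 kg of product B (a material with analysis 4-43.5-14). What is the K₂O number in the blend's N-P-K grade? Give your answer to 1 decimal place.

Total mass = 35.9 + 37 = 72.9 kg.
K₂O mass = 23%×35.9 + 14%×37 = 13.437 kg.
% K₂O = 13.437 / 72.9 = 18.4321%.

18.4% K₂O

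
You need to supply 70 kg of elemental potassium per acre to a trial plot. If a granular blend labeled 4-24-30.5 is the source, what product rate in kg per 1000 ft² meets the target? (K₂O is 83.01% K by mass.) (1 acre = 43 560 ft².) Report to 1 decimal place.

As K₂O: 70 / 0.8301 = 84.3272 kg per acre.
Product per acre = 84.3272 / 30.5% = 276.483 kg.
Convert to per 1000 ft²: 276.483 × 0.0229568 = 6.34717 kg.

6.3 kg of product per thousand sq ft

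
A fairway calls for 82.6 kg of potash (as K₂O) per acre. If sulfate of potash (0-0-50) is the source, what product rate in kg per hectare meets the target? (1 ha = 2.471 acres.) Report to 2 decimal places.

408.21 kg of product per hectare

Product per acre = 82.6 / 50% = 165.2 kg.
Convert to per hectare: 165.2 × 2.471 = 408.209 kg.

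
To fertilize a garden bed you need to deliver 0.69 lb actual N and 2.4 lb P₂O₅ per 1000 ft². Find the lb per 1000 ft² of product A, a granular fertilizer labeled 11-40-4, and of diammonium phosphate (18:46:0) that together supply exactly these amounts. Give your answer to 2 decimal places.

5.36 lb product A, 0.56 lb diammonium phosphate

Per-1000 ft² balance (a = product A, b = diammonium phosphate):
N: 0.11·a + 0.18·b = 0.69
P₂O₅: 0.4·a + 0.46·b = 2.4
Eliminate b: (row1) − 0.18/0.46·(row2) → -0.0465217·a = -0.24913, so a = 5.35514.
Then b = (2.4 − 0.4·5.35514) / 0.46 = 0.560748.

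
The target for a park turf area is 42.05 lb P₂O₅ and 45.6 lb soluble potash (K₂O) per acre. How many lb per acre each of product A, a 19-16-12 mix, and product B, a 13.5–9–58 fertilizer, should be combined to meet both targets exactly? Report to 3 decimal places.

With a, b = lb per acre of product A and product B:
P₂O₅: 0.16·a + 0.09·b = 42.05
K₂O: 0.12·a + 0.58·b = 45.6
Solving simultaneously: a = 247.37805, b = 27.43902.

247.378 lb product A, 27.439 lb product B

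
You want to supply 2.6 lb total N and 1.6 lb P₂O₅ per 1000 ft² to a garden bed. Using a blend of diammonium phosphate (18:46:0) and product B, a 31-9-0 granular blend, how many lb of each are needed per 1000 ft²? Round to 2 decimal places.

2.07 lb diammonium phosphate, 7.18 lb product B

Let a = lb of diammonium phosphate, b = lb of product B (per 1000 ft²).
N: 0.18·a + 0.31·b = 2.6
P₂O₅: 0.46·a + 0.09·b = 1.6
Eliminate b: (row1) − 0.31/0.09·(row2) → -1.40444·a = -2.91111, so a = 2.07278.
Then b = (1.6 − 0.46·2.07278) / 0.09 = 7.18354.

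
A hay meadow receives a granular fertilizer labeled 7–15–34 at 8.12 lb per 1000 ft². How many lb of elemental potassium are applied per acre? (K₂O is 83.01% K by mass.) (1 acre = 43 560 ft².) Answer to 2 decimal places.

99.83 lb K per acre

K₂O per 1000 ft² = 8.12 × 34% = 2.7608 lb.
Elemental K = 2.7608 × 0.8301 = 2.29174 lb per 1000 ft².
Convert to per acre: 2.29174 × 43.56 = 99.8282 lb.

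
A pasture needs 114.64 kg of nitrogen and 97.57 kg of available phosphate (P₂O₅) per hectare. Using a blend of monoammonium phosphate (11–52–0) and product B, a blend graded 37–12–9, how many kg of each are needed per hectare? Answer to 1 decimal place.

Per-hectare balance (a = monoammonium phosphate, b = product B):
N: 0.11·a + 0.37·b = 114.64
P₂O₅: 0.52·a + 0.12·b = 97.57
Solving simultaneously: a = 124.688, b = 272.768.

124.7 kg monoammonium phosphate, 272.8 kg product B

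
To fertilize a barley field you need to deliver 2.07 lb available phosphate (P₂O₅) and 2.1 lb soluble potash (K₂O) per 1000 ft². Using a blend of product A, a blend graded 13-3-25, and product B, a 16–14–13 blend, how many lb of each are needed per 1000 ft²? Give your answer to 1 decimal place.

0.8 lb product A, 14.6 lb product B

With a, b = lb per 1000 ft² of product A and product B:
P₂O₅: 0.03·a + 0.14·b = 2.07
K₂O: 0.25·a + 0.13·b = 2.1
Eliminate b: (row1) − 0.14/0.13·(row2) → -0.239231·a = -0.191538, so a = 0.800643.
Then b = (2.1 − 0.25·0.800643) / 0.13 = 14.6141.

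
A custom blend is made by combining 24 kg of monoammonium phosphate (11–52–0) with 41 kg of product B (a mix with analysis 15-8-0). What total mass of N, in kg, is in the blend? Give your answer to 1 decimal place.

8.8 kg N

N mass = 11%×24 + 15%×41 = 8.79 kg.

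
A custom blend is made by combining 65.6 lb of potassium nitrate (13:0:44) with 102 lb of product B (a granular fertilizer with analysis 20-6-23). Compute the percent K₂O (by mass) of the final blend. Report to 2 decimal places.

Total mass = 65.6 + 102 = 167.6 lb.
K₂O mass = 44%×65.6 + 23%×102 = 52.324 lb.
% K₂O = 52.324 / 167.6 = 31.2196%.

31.22% K₂O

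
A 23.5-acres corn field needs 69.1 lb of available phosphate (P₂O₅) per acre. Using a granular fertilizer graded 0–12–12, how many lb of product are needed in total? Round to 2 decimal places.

Product per acre = 69.1 / 12% = 575.833 lb.
Total product = 575.833 × 23.5 = 13532.083 lb.

13532.08 lb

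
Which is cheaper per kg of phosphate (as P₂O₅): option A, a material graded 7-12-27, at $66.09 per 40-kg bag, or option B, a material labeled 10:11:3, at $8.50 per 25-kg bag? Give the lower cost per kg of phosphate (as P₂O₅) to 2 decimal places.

$3.09 per kg P₂O₅ (option B)

option A: P₂O₅ per bag = 40 × 12% = 4.8 kg; cost = 66.09 / 4.8 = $13.7688/kg P₂O₅.
option B: P₂O₅ per bag = 25 × 11% = 2.75 kg; cost = 8.50 / 2.75 = $3.0909/kg P₂O₅.
option B is cheaper.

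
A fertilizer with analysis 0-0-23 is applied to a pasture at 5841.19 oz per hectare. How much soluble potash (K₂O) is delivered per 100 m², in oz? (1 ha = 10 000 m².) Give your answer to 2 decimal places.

K₂O per hectare = 5841.19 × 23% = 1343.47 oz.
Convert to per 100 m²: 1343.47 × 0.01 = 13.4347 oz.

13.43 oz K₂O per hundred sq m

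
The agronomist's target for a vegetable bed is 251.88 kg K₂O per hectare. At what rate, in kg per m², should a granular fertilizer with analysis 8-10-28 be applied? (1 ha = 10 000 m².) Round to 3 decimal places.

Product per hectare = 251.88 / 28% = 899.571 kg.
Convert to per m²: 899.571 × 0.0001 = 0.0899571 kg.

0.090 kg of product per sq m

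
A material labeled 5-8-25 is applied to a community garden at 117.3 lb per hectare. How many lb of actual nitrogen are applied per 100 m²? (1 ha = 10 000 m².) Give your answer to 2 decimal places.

nitrogen per hectare = 117.3 × 5% = 5.865 lb.
Convert to per 100 m²: 5.865 × 0.01 = 0.05865 lb.

0.06 lb N per hundred sq m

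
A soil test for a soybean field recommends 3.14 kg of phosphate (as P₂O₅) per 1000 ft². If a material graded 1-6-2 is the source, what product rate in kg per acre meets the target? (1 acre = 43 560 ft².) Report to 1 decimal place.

2279.6 kg of product per acre

Product per 1000 ft² = 3.14 / 6% = 52.3333 kg.
Convert to per acre: 52.3333 × 43.56 = 2279.64 kg.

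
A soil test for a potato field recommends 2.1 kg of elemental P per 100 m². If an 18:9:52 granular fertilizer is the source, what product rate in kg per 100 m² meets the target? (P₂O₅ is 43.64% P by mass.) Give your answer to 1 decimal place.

53.5 kg of product per hundred sq m

As P₂O₅: 2.1 / 0.4364 = 4.8121 kg per 100 m².
Product per 100 m² = 4.8121 / 9% = 53.4678 kg.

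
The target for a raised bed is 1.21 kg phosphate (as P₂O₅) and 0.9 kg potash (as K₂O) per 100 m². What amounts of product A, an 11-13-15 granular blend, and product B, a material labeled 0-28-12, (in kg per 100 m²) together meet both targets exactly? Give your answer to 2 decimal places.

4.05 kg product A, 2.44 kg product B

Per-100 m² balance (a = product A, b = product B):
P₂O₅: 0.13·a + 0.28·b = 1.21
K₂O: 0.15·a + 0.12·b = 0.9
From row1: a = (1.21 − 0.28·b) / 0.13.
Into row2: 0.15·(1.21 − 0.28·b)/0.13 + 0.12·b = 0.9 → b = 2.44318, a = 4.04545.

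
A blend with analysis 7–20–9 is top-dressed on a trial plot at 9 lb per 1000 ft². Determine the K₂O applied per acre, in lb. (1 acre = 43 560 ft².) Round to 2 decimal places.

35.28 lb K₂O per acre

K₂O per 1000 ft² = 9 × 9% = 0.81 lb.
Convert to per acre: 0.81 × 43.56 = 35.2836 lb.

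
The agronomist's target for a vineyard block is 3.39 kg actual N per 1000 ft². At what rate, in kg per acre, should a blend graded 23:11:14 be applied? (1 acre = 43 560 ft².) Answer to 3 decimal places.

642.037 kg of product per acre

Product per 1000 ft² = 3.39 / 23% = 14.7391 kg.
Convert to per acre: 14.7391 × 43.56 = 642.0365 kg.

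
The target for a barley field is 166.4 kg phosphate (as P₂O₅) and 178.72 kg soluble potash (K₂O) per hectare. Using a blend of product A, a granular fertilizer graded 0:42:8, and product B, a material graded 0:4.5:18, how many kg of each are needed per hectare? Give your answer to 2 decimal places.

With a, b = kg per hectare of product A and product B:
P₂O₅: 0.42·a + 0.045·b = 166.4
K₂O: 0.08·a + 0.18·b = 178.72
Solving simultaneously: a = 304.3, b = 857.644.

304.30 kg product A, 857.64 kg product B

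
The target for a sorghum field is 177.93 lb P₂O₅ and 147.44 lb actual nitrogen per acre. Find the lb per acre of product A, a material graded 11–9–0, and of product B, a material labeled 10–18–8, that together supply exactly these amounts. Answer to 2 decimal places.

Let a = lb of product A, b = lb of product B (per acre).
P₂O₅: 0.09·a + 0.18·b = 177.93
N: 0.11·a + 0.1·b = 147.44
Solving simultaneously: a = 809.833, b = 583.583.

809.83 lb product A, 583.58 lb product B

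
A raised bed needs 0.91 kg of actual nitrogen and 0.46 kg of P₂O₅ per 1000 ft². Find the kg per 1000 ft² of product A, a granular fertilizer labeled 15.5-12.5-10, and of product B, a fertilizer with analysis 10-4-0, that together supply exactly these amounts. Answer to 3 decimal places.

1.524 kg product A, 6.738 kg product B

Let a = kg of product A, b = kg of product B (per 1000 ft²).
N: 0.155·a + 0.1·b = 0.91
P₂O₅: 0.125·a + 0.04·b = 0.46
Eliminate a: (row1) − 0.155/0.125·(row2) → 0.0504·b = 0.3396, so b = 6.7381.
Back-substitute: a = (0.91 − 0.1·6.7381) / 0.155 = 1.52381.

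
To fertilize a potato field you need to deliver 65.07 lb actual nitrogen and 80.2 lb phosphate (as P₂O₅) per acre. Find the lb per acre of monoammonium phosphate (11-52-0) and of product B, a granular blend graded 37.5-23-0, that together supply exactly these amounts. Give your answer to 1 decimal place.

89.0 lb monoammonium phosphate, 147.4 lb product B

With a, b = lb per acre of monoammonium phosphate and product B:
N: 0.11·a + 0.375·b = 65.07
P₂O₅: 0.52·a + 0.23·b = 80.2
Eliminate b: (row1) − 0.375/0.23·(row2) → -0.737826·a = -65.6909, so a = 89.033.
Then b = (80.2 − 0.52·89.033) / 0.23 = 147.404.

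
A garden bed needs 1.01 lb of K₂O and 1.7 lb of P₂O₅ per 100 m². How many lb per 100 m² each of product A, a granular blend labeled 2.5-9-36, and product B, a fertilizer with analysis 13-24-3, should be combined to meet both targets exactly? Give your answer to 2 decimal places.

Let a = lb of product A, b = lb of product B (per 100 m²).
K₂O: 0.36·a + 0.03·b = 1.01
P₂O₅: 0.09·a + 0.24·b = 1.7
Eliminate a: (row1) − 0.36/0.09·(row2) → -0.93·b = -5.79, so b = 6.22581.
Back-substitute: a = (1.01 − 0.03·6.22581) / 0.36 = 2.28674.

2.29 lb product A, 6.23 lb product B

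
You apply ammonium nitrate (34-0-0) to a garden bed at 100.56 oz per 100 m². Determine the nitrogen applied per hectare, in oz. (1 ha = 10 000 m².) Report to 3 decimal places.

nitrogen per 100 m² = 100.56 × 34% = 34.1904 oz.
Convert to per hectare: 34.1904 × 100 = 3419.04 oz.

3419.040 oz N per hectare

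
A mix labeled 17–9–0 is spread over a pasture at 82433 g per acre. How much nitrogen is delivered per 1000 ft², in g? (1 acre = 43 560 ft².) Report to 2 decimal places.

nitrogen per acre = 82433 × 17% = 14013.6 g.
Convert to per 1000 ft²: 14013.6 × 0.0229568 = 321.708 g.

321.71 g N per thousand sq ft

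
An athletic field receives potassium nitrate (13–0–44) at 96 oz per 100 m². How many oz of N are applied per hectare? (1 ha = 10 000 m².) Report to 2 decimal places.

nitrogen per 100 m² = 96 × 13% = 12.48 oz.
Convert to per hectare: 12.48 × 100 = 1248 oz.

1248.00 oz N per hectare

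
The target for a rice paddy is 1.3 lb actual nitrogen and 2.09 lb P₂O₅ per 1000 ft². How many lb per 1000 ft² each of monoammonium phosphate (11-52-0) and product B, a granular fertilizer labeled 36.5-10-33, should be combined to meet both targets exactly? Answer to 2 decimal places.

3.54 lb monoammonium phosphate, 2.49 lb product B

With a, b = lb per 1000 ft² of monoammonium phosphate and product B:
N: 0.11·a + 0.365·b = 1.3
P₂O₅: 0.52·a + 0.1·b = 2.09
Eliminate b: (row1) − 0.365/0.1·(row2) → -1.788·a = -6.3285, so a = 3.53943.
Then b = (2.09 − 0.52·3.53943) / 0.1 = 2.49497.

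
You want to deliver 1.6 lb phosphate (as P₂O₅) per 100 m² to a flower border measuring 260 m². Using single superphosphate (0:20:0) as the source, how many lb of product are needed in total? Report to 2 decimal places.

20.80 lb

Product per 100 m² = 1.6 / 20% = 8 lb.
Total product = 8 × 260 / 100 = 20.8 lb.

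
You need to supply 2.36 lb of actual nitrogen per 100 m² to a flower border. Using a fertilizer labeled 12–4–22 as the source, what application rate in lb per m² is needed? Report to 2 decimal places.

0.20 lb of product per sq m

Product per 100 m² = 2.36 / 12% = 19.6667 lb.
Convert to per m²: 19.6667 × 0.01 = 0.196667 lb.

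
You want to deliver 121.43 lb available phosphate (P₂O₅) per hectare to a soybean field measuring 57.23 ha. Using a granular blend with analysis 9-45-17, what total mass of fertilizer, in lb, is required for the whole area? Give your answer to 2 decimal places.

Product per hectare = 121.43 / 45% = 269.844 lb.
Total product = 269.844 × 57.23 = 15443.198 lb.

15443.20 lb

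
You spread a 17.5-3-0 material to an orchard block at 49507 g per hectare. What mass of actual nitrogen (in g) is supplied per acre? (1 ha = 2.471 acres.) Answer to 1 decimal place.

3506.2 g N per acre

nitrogen per hectare = 49507 × 17.5% = 8663.73 g.
Convert to per acre: 8663.73 × 0.404694 = 3506.16 g.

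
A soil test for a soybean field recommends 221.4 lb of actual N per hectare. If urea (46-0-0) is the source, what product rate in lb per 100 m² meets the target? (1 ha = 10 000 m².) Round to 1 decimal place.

Product per hectare = 221.4 / 46% = 481.304 lb.
Convert to per 100 m²: 481.304 × 0.01 = 4.81304 lb.

4.8 lb of product per hundred sq m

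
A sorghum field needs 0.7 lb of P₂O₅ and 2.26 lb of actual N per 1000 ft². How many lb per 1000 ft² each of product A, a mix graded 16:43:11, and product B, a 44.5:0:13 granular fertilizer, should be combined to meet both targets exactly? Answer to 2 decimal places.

Let a = lb of product A, b = lb of product B (per 1000 ft²).
P₂O₅: 0.43·a + 0·b = 0.7
N: 0.16·a + 0.445·b = 2.26
Eliminate a: (row1) − 0.43/0.16·(row2) → -1.19594·b = -5.37375, so b = 4.49334.
Back-substitute: a = (0.7 − 0·4.49334) / 0.43 = 1.62791.

1.63 lb product A, 4.49 lb product B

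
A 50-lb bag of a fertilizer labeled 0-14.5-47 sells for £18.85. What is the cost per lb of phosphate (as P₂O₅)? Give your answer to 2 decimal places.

£2.60 per lb P₂O₅

P₂O₅ in bag = 50 × 14.5% = 7.25 lb.
Cost per lb P₂O₅ = £18.85 / 7.25 = £2.6000.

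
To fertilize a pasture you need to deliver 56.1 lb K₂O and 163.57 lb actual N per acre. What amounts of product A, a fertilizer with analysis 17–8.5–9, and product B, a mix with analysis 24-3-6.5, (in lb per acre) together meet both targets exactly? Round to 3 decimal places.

268.431 lb product A, 491.403 lb product B

Let a = lb of product A, b = lb of product B (per acre).
K₂O: 0.09·a + 0.065·b = 56.1
N: 0.17·a + 0.24·b = 163.57
Eliminate a: (row1) − 0.09/0.17·(row2) → -0.0620588·b = -30.4959, so b = 491.4028.
Back-substitute: a = (56.1 − 0.065·491.4028) / 0.09 = 268.4313.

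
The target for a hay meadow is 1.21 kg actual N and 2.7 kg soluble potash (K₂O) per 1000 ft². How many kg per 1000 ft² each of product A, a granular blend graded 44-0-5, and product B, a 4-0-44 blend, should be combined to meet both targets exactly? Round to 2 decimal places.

Let a = kg of product A, b = kg of product B (per 1000 ft²).
N: 0.44·a + 0.04·b = 1.21
K₂O: 0.05·a + 0.44·b = 2.7
From row1: a = (1.21 − 0.04·b) / 0.44.
Into row2: 0.05·(1.21 − 0.04·b)/0.44 + 0.44·b = 2.7 → b = 5.88466, a = 2.21503.

2.22 kg product A, 5.88 kg product B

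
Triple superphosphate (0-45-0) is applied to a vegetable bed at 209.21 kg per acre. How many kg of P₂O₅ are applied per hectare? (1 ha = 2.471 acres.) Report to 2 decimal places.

P₂O₅ per acre = 209.21 × 45% = 94.1445 kg.
Convert to per hectare: 94.1445 × 2.471 = 232.631 kg.

232.63 kg P₂O₅ per hectare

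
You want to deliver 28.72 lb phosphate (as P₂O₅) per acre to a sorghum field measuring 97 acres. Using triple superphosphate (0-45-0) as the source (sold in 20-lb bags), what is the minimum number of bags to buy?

310 bags

Product per acre = 28.72 / 45% = 63.8222 lb.
Total product = 63.8222 × 97 = 6190.76 lb.
Bags = ⌈6190.76 / 20⌉ = 310.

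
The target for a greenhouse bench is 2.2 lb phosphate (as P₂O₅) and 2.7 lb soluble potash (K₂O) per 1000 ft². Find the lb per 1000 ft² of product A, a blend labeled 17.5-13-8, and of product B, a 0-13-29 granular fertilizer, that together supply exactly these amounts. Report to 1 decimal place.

With a, b = lb per 1000 ft² of product A and product B:
P₂O₅: 0.13·a + 0.13·b = 2.2
K₂O: 0.08·a + 0.29·b = 2.7
Solving simultaneously: a = 10.5128, b = 6.41026.

10.5 lb product A, 6.4 lb product B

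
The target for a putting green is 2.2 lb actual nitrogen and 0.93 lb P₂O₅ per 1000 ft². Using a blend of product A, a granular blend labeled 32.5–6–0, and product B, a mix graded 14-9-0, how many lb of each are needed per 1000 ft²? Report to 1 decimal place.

With a, b = lb per 1000 ft² of product A and product B:
N: 0.325·a + 0.14·b = 2.2
P₂O₅: 0.06·a + 0.09·b = 0.93
Eliminate b: (row1) − 0.14/0.09·(row2) → 0.231667·a = 0.753333, so a = 3.2518.
Then b = (0.93 − 0.06·3.2518) / 0.09 = 8.16547.

3.3 lb product A, 8.2 lb product B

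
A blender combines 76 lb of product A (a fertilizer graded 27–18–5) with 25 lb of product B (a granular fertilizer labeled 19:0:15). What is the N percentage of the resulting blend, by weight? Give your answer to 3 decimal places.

Total mass = 76 + 25 = 101 lb.
N mass = 27%×76 + 19%×25 = 25.27 lb.
% N = 25.27 / 101 = 25.0198%.

25.020% N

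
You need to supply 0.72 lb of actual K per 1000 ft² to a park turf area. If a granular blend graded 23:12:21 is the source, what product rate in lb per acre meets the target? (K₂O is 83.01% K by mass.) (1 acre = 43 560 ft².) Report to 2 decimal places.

As K₂O: 0.72 / 0.8301 = 0.867365 lb per 1000 ft².
Product per 1000 ft² = 0.867365 / 21% = 4.13031 lb.
Convert to per acre: 4.13031 × 43.56 = 179.916 lb.

179.92 lb of product per acre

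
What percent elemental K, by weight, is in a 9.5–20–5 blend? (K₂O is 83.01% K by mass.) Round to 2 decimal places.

%K = 5 × 0.8301 = 4.1505%.

4.15% K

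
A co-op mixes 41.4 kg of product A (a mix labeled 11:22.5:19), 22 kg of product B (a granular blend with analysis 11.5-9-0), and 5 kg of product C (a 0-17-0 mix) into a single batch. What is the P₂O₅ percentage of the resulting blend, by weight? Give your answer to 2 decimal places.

17.76% P₂O₅

Total mass = 41.4 + 22 + 5 = 68.4 kg.
P₂O₅ mass = 22.5%×41.4 + 9%×22 + 17%×5 = 12.145 kg.
% P₂O₅ = 12.145 / 68.4 = 17.7558%.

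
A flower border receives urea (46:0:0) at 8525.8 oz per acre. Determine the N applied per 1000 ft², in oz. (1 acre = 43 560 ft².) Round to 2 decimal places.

90.03 oz N per thousand sq ft

nitrogen per acre = 8525.8 × 46% = 3921.87 oz.
Convert to per 1000 ft²: 3921.87 × 0.0229568 = 90.0337 oz.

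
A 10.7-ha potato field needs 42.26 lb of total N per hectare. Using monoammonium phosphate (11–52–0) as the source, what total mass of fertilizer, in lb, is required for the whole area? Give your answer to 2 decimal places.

4110.75 lb

Product per hectare = 42.26 / 11% = 384.182 lb.
Total product = 384.182 × 10.7 = 4110.745 lb.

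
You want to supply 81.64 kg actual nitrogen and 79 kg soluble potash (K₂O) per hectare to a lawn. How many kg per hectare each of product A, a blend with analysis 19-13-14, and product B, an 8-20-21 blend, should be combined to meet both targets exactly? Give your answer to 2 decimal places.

377.16 kg product A, 124.75 kg product B

Per-hectare balance (a = product A, b = product B):
N: 0.19·a + 0.08·b = 81.64
K₂O: 0.14·a + 0.21·b = 79
From row1: a = (81.64 − 0.08·b) / 0.19.
Into row2: 0.14·(81.64 − 0.08·b)/0.19 + 0.21·b = 79 → b = 124.753, a = 377.157.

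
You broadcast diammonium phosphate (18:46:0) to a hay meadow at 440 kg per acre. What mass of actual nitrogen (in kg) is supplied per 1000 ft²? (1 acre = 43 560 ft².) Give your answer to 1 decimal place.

1.8 kg N per thousand sq ft

nitrogen per acre = 440 × 18% = 79.2 kg.
Convert to per 1000 ft²: 79.2 × 0.0229568 = 1.81818 kg.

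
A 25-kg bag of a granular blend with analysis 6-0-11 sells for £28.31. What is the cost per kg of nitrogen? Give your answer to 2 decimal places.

N in bag = 25 × 6% = 1.5 kg.
Cost per kg N = £28.31 / 1.5 = £18.8733.

£18.87 per kg N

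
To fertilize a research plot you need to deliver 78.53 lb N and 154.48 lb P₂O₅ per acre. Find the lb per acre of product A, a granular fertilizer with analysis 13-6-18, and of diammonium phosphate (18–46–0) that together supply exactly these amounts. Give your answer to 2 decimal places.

Let a = lb of product A, b = lb of diammonium phosphate (per acre).
N: 0.13·a + 0.18·b = 78.53
P₂O₅: 0.06·a + 0.46·b = 154.48
From row1: a = (78.53 − 0.18·b) / 0.13.
Into row2: 0.06·(78.53 − 0.18·b)/0.13 + 0.46·b = 154.48 → b = 313.686, a = 169.743.

169.74 lb product A, 313.69 lb diammonium phosphate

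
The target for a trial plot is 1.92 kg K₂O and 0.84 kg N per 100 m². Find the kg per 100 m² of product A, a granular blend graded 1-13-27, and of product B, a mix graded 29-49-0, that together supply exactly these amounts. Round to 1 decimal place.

7.1 kg product A, 2.7 kg product B

Per-100 m² balance (a = product A, b = product B):
K₂O: 0.27·a + 0·b = 1.92
N: 0.01·a + 0.29·b = 0.84
From row1: a = (1.92 − 0·b) / 0.27.
Into row2: 0.01·(1.92 − 0·b)/0.27 + 0.29·b = 0.84 → b = 2.65134, a = 7.11111.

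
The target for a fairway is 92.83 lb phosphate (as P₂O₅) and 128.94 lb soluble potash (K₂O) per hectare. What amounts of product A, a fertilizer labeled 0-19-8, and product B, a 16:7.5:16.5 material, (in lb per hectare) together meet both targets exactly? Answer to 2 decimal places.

222.74 lb product A, 673.46 lb product B

Let a = lb of product A, b = lb of product B (per hectare).
P₂O₅: 0.19·a + 0.075·b = 92.83
K₂O: 0.08·a + 0.165·b = 128.94
Eliminate a: (row1) − 0.19/0.08·(row2) → -0.316875·b = -213.403, so b = 673.4596.
Back-substitute: a = (92.83 − 0.075·673.4596) / 0.19 = 222.7396.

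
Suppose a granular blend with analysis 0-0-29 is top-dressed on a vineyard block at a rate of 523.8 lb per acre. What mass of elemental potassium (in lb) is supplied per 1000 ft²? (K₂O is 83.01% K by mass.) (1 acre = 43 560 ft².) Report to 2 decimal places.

2.89 lb K per thousand sq ft

K₂O per acre = 523.8 × 29% = 151.902 lb.
Elemental K = 151.902 × 0.8301 = 126.094 lb per acre.
Convert to per 1000 ft²: 126.094 × 0.0229568 = 2.89472 lb.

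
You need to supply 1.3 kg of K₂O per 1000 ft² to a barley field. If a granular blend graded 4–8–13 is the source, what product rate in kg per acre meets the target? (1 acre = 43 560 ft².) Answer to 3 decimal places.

Product per 1000 ft² = 1.3 / 13% = 10 kg.
Convert to per acre: 10 × 43.56 = 435.6 kg.

435.600 kg of product per acre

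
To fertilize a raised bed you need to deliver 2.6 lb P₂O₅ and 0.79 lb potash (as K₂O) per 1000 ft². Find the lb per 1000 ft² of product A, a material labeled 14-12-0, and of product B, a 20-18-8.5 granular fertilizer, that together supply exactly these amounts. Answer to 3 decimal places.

7.725 lb product A, 9.294 lb product B

Let a = lb of product A, b = lb of product B (per 1000 ft²).
P₂O₅: 0.12·a + 0.18·b = 2.6
K₂O: 0·a + 0.085·b = 0.79
Solving simultaneously: a = 7.72549, b = 9.29412.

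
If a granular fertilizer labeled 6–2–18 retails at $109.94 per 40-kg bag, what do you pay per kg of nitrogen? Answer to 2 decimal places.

$45.81 per kg N

N in bag = 40 × 6% = 2.4 kg.
Cost per kg N = $109.94 / 2.4 = $45.8083.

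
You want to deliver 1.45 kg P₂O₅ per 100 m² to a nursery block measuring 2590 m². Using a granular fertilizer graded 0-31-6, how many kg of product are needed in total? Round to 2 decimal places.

121.15 kg

Product per 100 m² = 1.45 / 31% = 4.67742 kg.
Total product = 4.67742 × 2590 / 100 = 121.145 kg.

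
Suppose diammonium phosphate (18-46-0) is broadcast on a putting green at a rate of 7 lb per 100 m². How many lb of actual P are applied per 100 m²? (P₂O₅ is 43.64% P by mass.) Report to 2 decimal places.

P₂O₅ per 100 m² = 7 × 46% = 3.22 lb.
Elemental P = 3.22 × 0.4364 = 1.40521 lb per 100 m².

1.41 lb P per hundred sq m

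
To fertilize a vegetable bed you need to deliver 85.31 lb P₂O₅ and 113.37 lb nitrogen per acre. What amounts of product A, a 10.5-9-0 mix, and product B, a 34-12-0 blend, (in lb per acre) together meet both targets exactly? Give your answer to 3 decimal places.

855.611 lb product A, 69.208 lb product B

Let a = lb of product A, b = lb of product B (per acre).
P₂O₅: 0.09·a + 0.12·b = 85.31
N: 0.105·a + 0.34·b = 113.37
Eliminate a: (row1) − 0.09/0.105·(row2) → -0.171429·b = -11.8643, so b = 69.2083.
Back-substitute: a = (85.31 − 0.12·69.2083) / 0.09 = 855.6111.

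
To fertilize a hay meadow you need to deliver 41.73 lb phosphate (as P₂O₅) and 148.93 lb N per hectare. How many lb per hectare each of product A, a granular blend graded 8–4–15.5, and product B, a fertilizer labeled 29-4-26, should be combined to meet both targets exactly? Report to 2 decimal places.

731.49 lb product A, 311.76 lb product B

With a, b = lb per hectare of product A and product B:
P₂O₅: 0.04·a + 0.04·b = 41.73
N: 0.08·a + 0.29·b = 148.93
Eliminate a: (row1) − 0.04/0.08·(row2) → -0.105·b = -32.735, so b = 311.762.
Back-substitute: a = (41.73 − 0.04·311.762) / 0.04 = 731.488.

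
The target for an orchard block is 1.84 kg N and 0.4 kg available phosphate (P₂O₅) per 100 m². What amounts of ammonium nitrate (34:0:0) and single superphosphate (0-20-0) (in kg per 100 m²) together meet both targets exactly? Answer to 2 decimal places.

5.41 kg ammonium nitrate, 2.00 kg single superphosphate

With a, b = kg per 100 m² of ammonium nitrate and single superphosphate:
N: 0.34·a + 0·b = 1.84
P₂O₅: 0·a + 0.2·b = 0.4
Solving simultaneously: a = 5.41176, b = 2.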